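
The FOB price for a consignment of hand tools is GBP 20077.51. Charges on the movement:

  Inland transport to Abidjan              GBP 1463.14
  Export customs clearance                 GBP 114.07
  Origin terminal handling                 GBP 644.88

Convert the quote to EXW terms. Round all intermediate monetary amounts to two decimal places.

From FOB to EXW, the seller no longer bears: inland to port, export clearance, origin terminal.
EXW price = 20077.51 − 1463.14 − 114.07 − 644.88 = 17855.42

EXW price: GBP 17855.42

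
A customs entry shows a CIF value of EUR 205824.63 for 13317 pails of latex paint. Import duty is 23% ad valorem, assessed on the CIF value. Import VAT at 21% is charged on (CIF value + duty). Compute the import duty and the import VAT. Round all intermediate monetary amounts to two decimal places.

Import duty: EUR 47339.66; import VAT: EUR 53164.50

Import duty = 205824.63 × 23% = 47339.66
VAT base = CIF + duty = 205824.63 + 47339.66 = 253164.29
Import VAT = 253164.29 × 21% = 53164.50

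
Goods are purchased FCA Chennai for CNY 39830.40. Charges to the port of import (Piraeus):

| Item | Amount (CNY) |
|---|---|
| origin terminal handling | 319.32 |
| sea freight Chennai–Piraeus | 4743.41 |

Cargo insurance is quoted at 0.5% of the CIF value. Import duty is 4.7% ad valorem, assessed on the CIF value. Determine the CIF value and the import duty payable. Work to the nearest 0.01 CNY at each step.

Let C be the CIF value. C = FCA price + pre-shipment costs + freight + 0.5% × C
C − 0.5% × C = 39830.40 + 319.32 + 4743.41
0.995 × C = 44893.13
C = 44893.13 / 0.995 = 45118.72
Insurance premium = 0.5% × 45118.72 = 225.59
Import duty = 45118.72 × 4.7% = 2120.58

CIF value: CNY 45118.72; import duty: CNY 2120.58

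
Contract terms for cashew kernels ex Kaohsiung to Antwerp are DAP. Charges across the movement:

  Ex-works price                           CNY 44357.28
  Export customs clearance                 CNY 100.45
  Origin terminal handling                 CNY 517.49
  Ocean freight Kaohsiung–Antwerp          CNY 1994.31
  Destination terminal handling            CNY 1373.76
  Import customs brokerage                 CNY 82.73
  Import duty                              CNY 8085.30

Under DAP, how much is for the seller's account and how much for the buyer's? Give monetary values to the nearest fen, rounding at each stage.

Seller: CNY 48343.29; buyer: CNY 8168.03

DAP: the seller bears all costs to the named destination except import duty and clearance.
Seller's account: goods 44357.28 + export clearance 100.45 + origin terminal 517.49 + freight 1994.31 + destination terminal 1373.76 = 48343.29
Buyer's account: brokerage 82.73 + duty 8085.30 = 8168.03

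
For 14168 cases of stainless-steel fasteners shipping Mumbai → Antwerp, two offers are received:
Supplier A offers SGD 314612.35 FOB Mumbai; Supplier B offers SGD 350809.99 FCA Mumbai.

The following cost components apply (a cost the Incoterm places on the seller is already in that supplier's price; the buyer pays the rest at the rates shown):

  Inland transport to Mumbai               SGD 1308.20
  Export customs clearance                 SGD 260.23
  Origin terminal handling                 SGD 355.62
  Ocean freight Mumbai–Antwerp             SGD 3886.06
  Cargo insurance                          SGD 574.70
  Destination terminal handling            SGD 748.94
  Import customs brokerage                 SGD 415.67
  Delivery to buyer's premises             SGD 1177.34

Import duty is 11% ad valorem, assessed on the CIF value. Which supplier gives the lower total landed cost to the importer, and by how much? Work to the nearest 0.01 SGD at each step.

Supplier A (FOB):
CIF value = FOB price + freight + insurance = 314612.35 + 3886.06 + 574.70 = 319073.11
Import duty = 319073.11 × 11% = 35098.04
Buyer bears (A): 3886.06 + 574.70 + 748.94 + 415.67 + 1177.34 = 6802.71
Landed cost (A) = invoice 314612.35 + 6802.71 + duty 35098.04 = 356513.10
Supplier B (FCA):
CIF value = FCA price + origin terminal + freight + insurance = 350809.99 + 355.62 + 3886.06 + 574.70 = 355626.37
Import duty = 355626.37 × 11% = 39118.90
Buyer bears (B): 355.62 + 3886.06 + 574.70 + 748.94 + 415.67 + 1177.34 = 7158.33
Landed cost (B) = invoice 350809.99 + 7158.33 + duty 39118.90 = 397087.22
Difference = |356513.10 − 397087.22| = 40574.12

Supplier A is cheaper by SGD 40574.12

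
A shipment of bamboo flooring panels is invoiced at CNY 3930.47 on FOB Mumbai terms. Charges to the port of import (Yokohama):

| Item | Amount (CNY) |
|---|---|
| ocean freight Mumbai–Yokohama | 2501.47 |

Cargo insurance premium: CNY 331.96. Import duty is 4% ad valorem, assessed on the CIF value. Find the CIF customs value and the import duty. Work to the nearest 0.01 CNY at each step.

CIF value: CNY 6763.90; import duty: CNY 270.56

CIF = FOB price + freight + insurance
CIF = 3930.47 + 2501.47 + 331.96 = 6763.90
Import duty = 6763.90 × 4% = 270.56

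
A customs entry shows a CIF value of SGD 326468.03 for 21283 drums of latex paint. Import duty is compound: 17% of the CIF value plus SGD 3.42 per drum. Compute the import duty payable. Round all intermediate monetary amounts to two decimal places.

Import duty: SGD 128287.43

Ad valorem component: 326468.03 × 17% = 55499.57
Specific component: 21283 × 3.42 = 72787.86
Import duty = 55499.57 + 72787.86 = 128287.43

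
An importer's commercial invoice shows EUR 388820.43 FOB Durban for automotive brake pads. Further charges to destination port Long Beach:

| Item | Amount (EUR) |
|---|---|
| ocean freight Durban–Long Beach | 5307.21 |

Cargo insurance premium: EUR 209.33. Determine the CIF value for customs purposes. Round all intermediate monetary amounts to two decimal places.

CIF = FOB price + freight + insurance
CIF = 388820.43 + 5307.21 + 209.33 = 394336.97

CIF value: EUR 394336.97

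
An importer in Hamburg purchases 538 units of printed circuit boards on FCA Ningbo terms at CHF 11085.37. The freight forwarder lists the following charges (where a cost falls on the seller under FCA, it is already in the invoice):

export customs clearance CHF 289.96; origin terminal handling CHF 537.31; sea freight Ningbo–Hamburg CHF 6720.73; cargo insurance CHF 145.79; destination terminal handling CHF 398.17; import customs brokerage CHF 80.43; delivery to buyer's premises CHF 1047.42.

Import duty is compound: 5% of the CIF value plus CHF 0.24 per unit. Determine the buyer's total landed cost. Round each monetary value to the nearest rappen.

FCA: the seller delivers export-cleared goods to the carrier; the buyer bears costs from that point.
Already in the invoice (seller's account under FCA): export clearance — exclude.
CIF value = FCA price + origin terminal + freight + insurance = 11085.37 + 537.31 + 6720.73 + 145.79 = 18489.20
Ad valorem component: 18489.20 × 5% = 924.46
Specific component: 538 × 0.24 = 129.12
Import duty = 924.46 + 129.12 = 1053.58
Buyer bears: origin terminal 537.31 + freight 6720.73 + insurance 145.79 + destination terminal 398.17 + brokerage 80.43 + delivery 1047.42 + duty 1053.58 = 9983.43
Landed cost = invoice 11085.37 + 9983.43 = 21068.80

Total landed cost: CHF 21068.80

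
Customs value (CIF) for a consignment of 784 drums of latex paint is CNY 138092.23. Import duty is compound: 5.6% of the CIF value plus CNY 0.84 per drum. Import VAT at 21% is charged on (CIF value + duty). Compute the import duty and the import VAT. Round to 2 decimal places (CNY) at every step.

Import duty: CNY 8391.72; import VAT: CNY 30761.63

Ad valorem component: 138092.23 × 5.6% = 7733.16
Specific component: 784 × 0.84 = 658.56
Import duty = 7733.16 + 658.56 = 8391.72
VAT base = CIF + duty = 138092.23 + 8391.72 = 146483.95
Import VAT = 146483.95 × 21% = 30761.63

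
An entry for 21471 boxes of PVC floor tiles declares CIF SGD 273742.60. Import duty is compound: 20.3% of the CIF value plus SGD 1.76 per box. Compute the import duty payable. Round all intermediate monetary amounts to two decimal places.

Ad valorem component: 273742.60 × 20.3% = 55569.75
Specific component: 21471 × 1.76 = 37788.96
Import duty = 55569.75 + 37788.96 = 93358.71

Import duty: SGD 93358.71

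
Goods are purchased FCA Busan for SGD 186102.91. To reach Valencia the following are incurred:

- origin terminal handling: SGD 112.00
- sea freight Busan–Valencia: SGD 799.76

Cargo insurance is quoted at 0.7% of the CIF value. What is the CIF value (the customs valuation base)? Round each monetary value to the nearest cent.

Let C be the CIF value. C = FCA price + pre-shipment costs + freight + 0.7% × C
C − 0.7% × C = 186102.91 + 112.00 + 799.76
0.993 × C = 187014.67
C = 187014.67 / 0.993 = 188333.00
Insurance premium = 0.7% × 188333.00 = 1318.33

CIF value: SGD 188333.00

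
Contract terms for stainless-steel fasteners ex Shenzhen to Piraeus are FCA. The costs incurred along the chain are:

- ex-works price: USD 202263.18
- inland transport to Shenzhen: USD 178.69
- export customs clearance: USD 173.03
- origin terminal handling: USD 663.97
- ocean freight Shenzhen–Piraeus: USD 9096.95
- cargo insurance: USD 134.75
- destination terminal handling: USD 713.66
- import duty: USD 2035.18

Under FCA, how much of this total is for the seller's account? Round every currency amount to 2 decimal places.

FCA: the seller delivers export-cleared goods to the carrier; the buyer bears costs from that point.
Seller's account: goods 202263.18 + inland to port 178.69 + export clearance 173.03 = 202614.90
Buyer's account: origin terminal 663.97 + freight 9096.95 + insurance 134.75 + destination terminal 713.66 + duty 2035.18 = 12644.51

Seller's account: USD 202614.90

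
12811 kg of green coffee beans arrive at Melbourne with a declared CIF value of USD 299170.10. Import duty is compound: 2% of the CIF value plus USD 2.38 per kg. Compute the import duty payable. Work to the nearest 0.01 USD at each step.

Ad valorem component: 299170.10 × 2% = 5983.40
Specific component: 12811 × 2.38 = 30490.18
Import duty = 5983.40 + 30490.18 = 36473.58

Import duty: USD 36473.58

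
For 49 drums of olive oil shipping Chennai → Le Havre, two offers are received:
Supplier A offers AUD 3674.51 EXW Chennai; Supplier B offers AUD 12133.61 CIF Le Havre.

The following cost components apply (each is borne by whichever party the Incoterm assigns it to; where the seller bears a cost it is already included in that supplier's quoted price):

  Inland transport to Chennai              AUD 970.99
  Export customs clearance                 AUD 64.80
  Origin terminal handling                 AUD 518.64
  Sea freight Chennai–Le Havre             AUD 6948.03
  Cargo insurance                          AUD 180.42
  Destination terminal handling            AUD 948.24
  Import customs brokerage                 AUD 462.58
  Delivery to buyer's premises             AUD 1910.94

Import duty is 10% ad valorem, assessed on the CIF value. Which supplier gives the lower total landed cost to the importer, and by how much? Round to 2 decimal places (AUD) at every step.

Supplier A (EXW):
CIF value = EXW price + inland to port + export clearance + origin terminal + freight + insurance = 3674.51 + 970.99 + 64.80 + 518.64 + 6948.03 + 180.42 = 12357.39
Import duty = 12357.39 × 10% = 1235.74
Buyer bears (A): 970.99 + 64.80 + 518.64 + 6948.03 + 180.42 + 948.24 + 462.58 + 1910.94 = 12004.64
Landed cost (A) = invoice 3674.51 + 12004.64 + duty 1235.74 = 16914.89
Supplier B (CIF):
The CIF price already equals the CIF value: 12133.61
Import duty = 12133.61 × 10% = 1213.36
Buyer bears (B): 948.24 + 462.58 + 1910.94 = 3321.76
Landed cost (B) = invoice 12133.61 + 3321.76 + duty 1213.36 = 16668.73
Difference = |16914.89 − 16668.73| = 246.16

Supplier B is cheaper by AUD 246.16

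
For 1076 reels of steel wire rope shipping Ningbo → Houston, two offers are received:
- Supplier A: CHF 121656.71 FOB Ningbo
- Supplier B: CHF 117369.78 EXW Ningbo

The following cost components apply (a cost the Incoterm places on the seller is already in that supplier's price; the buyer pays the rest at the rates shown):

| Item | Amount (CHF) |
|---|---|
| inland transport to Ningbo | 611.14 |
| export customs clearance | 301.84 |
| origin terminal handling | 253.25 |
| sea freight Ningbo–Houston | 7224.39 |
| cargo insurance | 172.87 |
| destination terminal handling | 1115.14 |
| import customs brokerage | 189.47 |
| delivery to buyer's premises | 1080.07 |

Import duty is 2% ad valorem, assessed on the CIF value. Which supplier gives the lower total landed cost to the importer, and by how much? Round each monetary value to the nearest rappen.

Supplier A (FOB):
CIF value = FOB price + freight + insurance = 121656.71 + 7224.39 + 172.87 = 129053.97
Import duty = 129053.97 × 2% = 2581.08
Buyer bears (A): 7224.39 + 172.87 + 1115.14 + 189.47 + 1080.07 = 9781.94
Landed cost (A) = invoice 121656.71 + 9781.94 + duty 2581.08 = 134019.73
Supplier B (EXW):
CIF value = EXW price + inland to port + export clearance + origin terminal + freight + insurance = 117369.78 + 611.14 + 301.84 + 253.25 + 7224.39 + 172.87 = 125933.27
Import duty = 125933.27 × 2% = 2518.67
Buyer bears (B): 611.14 + 301.84 + 253.25 + 7224.39 + 172.87 + 1115.14 + 189.47 + 1080.07 = 10948.17
Landed cost (B) = invoice 117369.78 + 10948.17 + duty 2518.67 = 130836.62
Difference = |134019.73 − 130836.62| = 3183.11

Supplier B is cheaper by CHF 3183.11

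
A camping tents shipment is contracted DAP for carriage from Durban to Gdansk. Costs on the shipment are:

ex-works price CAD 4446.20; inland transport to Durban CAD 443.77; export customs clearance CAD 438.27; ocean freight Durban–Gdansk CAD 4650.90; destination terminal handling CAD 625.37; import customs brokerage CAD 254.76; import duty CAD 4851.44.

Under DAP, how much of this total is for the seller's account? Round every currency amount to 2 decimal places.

DAP: the seller bears all costs to the named destination except import duty and clearance.
Seller's account: goods 4446.20 + inland to port 443.77 + export clearance 438.27 + freight 4650.90 + destination terminal 625.37 = 10604.51
Buyer's account: brokerage 254.76 + duty 4851.44 = 5106.20

Seller's account: CAD 10604.51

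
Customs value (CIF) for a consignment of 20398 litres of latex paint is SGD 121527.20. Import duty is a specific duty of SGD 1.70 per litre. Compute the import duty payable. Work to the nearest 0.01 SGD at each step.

Import duty: SGD 34676.60

Import duty = 20398 × 1.70 = 34676.60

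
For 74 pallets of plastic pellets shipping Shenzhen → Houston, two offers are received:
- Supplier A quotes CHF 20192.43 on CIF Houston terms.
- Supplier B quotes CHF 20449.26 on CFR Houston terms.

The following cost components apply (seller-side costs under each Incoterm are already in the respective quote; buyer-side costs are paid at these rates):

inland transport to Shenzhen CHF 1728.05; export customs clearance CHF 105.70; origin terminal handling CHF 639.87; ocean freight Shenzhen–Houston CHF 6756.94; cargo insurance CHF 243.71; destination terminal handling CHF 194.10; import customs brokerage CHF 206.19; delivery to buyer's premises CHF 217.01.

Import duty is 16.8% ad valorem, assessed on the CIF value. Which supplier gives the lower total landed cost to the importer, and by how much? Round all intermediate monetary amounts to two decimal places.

Supplier A is cheaper by CHF 584.63

Supplier A (CIF):
The CIF price already equals the CIF value: 20192.43
Import duty = 20192.43 × 16.8% = 3392.33
Buyer bears (A): 194.10 + 206.19 + 217.01 = 617.30
Landed cost (A) = invoice 20192.43 + 617.30 + duty 3392.33 = 24202.06
Supplier B (CFR):
CIF value = CFR price + insurance = 20449.26 + 243.71 = 20692.97
Import duty = 20692.97 × 16.8% = 3476.42
Buyer bears (B): 243.71 + 194.10 + 206.19 + 217.01 = 861.01
Landed cost (B) = invoice 20449.26 + 861.01 + duty 3476.42 = 24786.69
Difference = |24202.06 − 24786.69| = 584.63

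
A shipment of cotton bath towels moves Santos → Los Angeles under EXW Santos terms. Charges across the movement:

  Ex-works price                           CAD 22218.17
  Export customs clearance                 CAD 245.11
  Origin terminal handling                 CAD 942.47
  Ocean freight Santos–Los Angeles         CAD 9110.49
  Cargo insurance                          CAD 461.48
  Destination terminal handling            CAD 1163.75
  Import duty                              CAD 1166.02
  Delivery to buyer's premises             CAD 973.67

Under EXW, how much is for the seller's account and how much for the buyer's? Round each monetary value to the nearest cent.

Seller: CAD 22218.17; buyer: CAD 14062.99

EXW: the seller makes goods available at their premises; the buyer bears all onward costs.
Seller's account: goods 22218.17 = 22218.17
Buyer's account: export clearance 245.11 + origin terminal 942.47 + freight 9110.49 + insurance 461.48 + destination terminal 1163.75 + duty 1166.02 + delivery 973.67 = 14062.99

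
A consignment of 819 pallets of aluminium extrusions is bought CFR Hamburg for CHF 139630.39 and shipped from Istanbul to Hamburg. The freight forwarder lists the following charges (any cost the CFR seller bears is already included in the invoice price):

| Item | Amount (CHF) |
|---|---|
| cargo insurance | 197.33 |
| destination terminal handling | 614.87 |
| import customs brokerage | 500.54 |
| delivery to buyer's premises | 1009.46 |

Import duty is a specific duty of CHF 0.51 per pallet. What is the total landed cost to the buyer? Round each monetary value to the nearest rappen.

CFR: the seller pays costs through ocean freight to the destination port, but not insurance.
CIF value = CFR price + insurance = 139630.39 + 197.33 = 139827.72
Import duty = 819 × 0.51 = 417.69
Buyer bears: insurance 197.33 + destination terminal 614.87 + brokerage 500.54 + delivery 1009.46 + duty 417.69 = 2739.89
Landed cost = invoice 139630.39 + 2739.89 = 142370.28

Total landed cost: CHF 142370.28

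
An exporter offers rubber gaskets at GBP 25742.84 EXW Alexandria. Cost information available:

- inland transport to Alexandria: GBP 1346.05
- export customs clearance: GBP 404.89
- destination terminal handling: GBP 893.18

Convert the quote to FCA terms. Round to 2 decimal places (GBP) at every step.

Not relevant to the conversion: destination terminal — on the buyer under both terms; not part of either seller's price.
From EXW to FCA, the seller additionally bears: inland to port, export clearance.
FCA price = 25742.84 + 1346.05 + 404.89 = 27493.78

FCA price: GBP 27493.78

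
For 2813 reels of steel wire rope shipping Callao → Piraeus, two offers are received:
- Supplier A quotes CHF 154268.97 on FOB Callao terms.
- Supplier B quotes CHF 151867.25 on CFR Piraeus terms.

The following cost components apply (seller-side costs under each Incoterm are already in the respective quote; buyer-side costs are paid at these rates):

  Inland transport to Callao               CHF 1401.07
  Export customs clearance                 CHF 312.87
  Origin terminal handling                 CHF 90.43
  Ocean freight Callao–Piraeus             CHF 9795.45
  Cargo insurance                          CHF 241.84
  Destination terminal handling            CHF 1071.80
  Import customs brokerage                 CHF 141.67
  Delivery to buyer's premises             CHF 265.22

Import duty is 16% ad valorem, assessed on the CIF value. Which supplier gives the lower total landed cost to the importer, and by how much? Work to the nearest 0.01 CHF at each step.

Supplier A (FOB):
CIF value = FOB price + freight + insurance = 154268.97 + 9795.45 + 241.84 = 164306.26
Import duty = 164306.26 × 16% = 26289.00
Buyer bears (A): 9795.45 + 241.84 + 1071.80 + 141.67 + 265.22 = 11515.98
Landed cost (A) = invoice 154268.97 + 11515.98 + duty 26289.00 = 192073.95
Supplier B (CFR):
CIF value = CFR price + insurance = 151867.25 + 241.84 = 152109.09
Import duty = 152109.09 × 16% = 24337.45
Buyer bears (B): 241.84 + 1071.80 + 141.67 + 265.22 = 1720.53
Landed cost (B) = invoice 151867.25 + 1720.53 + duty 24337.45 = 177925.23
Difference = |192073.95 − 177925.23| = 14148.72

Supplier B is cheaper by CHF 14148.72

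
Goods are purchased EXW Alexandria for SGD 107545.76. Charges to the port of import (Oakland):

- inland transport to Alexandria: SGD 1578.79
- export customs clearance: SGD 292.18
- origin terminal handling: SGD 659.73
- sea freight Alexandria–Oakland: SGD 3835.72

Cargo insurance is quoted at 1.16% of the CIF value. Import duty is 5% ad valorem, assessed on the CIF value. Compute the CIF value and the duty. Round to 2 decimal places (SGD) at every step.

CIF value: SGD 115249.07; import duty: SGD 5762.45

Let C be the CIF value. C = EXW price + pre-shipment costs + freight + 1.16% × C
C − 1.16% × C = 107545.76 + 1578.79 + 292.18 + 659.73 + 3835.72
0.9884 × C = 113912.18
C = 113912.18 / 0.9884 = 115249.07
Insurance premium = 1.16% × 115249.07 = 1336.89
Import duty = 115249.07 × 5% = 5762.45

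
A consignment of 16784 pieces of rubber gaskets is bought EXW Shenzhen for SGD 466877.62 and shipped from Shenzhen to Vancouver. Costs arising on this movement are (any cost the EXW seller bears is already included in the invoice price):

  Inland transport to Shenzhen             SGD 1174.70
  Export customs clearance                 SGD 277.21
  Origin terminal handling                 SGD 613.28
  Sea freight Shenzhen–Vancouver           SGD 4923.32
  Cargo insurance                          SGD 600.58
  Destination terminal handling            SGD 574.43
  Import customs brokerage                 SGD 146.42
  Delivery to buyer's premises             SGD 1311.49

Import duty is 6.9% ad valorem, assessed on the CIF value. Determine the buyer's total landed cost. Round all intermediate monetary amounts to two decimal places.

EXW: the seller makes goods available at their premises; the buyer bears all onward costs.
CIF value = EXW price + inland to port + export clearance + origin terminal + freight + insurance = 466877.62 + 1174.70 + 277.21 + 613.28 + 4923.32 + 600.58 = 474466.71
Import duty = 474466.71 × 6.9% = 32738.20
Buyer bears: inland to port 1174.70 + export clearance 277.21 + origin terminal 613.28 + freight 4923.32 + insurance 600.58 + destination terminal 574.43 + brokerage 146.42 + delivery 1311.49 + duty 32738.20 = 42359.63
Landed cost = invoice 466877.62 + 42359.63 = 509237.25

Total landed cost: SGD 509237.25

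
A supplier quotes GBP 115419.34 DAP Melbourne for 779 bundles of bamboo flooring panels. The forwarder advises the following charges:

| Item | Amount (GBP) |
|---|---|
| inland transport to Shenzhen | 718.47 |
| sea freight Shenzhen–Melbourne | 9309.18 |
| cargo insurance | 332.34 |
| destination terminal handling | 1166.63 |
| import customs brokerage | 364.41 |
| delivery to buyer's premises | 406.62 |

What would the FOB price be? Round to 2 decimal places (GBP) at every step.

Not relevant to the conversion: inland to port — on the seller under both DAP and FOB; already in the DAP price and stays in the FOB price. brokerage — on the buyer under both terms; not part of either seller's price.
From DAP to FOB, the seller no longer bears: freight, insurance, destination terminal, delivery.
FOB price = 115419.34 − 9309.18 − 332.34 − 1166.63 − 406.62 = 104204.57

FOB price: GBP 104204.57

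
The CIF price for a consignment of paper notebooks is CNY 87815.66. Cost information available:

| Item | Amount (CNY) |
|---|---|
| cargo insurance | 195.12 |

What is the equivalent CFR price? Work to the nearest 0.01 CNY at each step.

From CIF to CFR, the seller no longer bears: insurance.
CFR price = 87815.66 − 195.12 = 87620.54

CFR price: CNY 87620.54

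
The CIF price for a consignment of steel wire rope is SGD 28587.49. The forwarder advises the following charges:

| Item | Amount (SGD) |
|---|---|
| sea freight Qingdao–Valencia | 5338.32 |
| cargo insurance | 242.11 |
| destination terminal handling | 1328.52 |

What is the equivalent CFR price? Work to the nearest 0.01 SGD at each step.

Not relevant to the conversion: freight — on the seller under both CIF and CFR; already in the CIF price and stays in the CFR price. destination terminal — on the buyer under both terms; not part of either seller's price.
From CIF to CFR, the seller no longer bears: insurance.
CFR price = 28587.49 − 242.11 = 28345.38

CFR price: SGD 28345.38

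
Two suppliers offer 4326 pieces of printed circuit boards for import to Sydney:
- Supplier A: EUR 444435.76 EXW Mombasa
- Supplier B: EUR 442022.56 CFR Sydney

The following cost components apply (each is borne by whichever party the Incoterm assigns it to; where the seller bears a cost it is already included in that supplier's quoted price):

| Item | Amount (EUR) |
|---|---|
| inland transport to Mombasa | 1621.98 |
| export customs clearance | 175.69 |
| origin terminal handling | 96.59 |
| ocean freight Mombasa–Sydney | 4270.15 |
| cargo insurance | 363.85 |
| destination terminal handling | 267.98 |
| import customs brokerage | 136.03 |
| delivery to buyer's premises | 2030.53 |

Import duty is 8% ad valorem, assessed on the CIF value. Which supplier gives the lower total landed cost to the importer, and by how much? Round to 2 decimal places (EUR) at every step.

Supplier A (EXW):
CIF value = EXW price + inland to port + export clearance + origin terminal + freight + insurance = 444435.76 + 1621.98 + 175.69 + 96.59 + 4270.15 + 363.85 = 450964.02
Import duty = 450964.02 × 8% = 36077.12
Buyer bears (A): 1621.98 + 175.69 + 96.59 + 4270.15 + 363.85 + 267.98 + 136.03 + 2030.53 = 8962.80
Landed cost (A) = invoice 444435.76 + 8962.80 + duty 36077.12 = 489475.68
Supplier B (CFR):
CIF value = CFR price + insurance = 442022.56 + 363.85 = 442386.41
Import duty = 442386.41 × 8% = 35390.91
Buyer bears (B): 363.85 + 267.98 + 136.03 + 2030.53 = 2798.39
Landed cost (B) = invoice 442022.56 + 2798.39 + duty 35390.91 = 480211.86
Difference = |489475.68 − 480211.86| = 9263.82

Supplier B is cheaper by EUR 9263.82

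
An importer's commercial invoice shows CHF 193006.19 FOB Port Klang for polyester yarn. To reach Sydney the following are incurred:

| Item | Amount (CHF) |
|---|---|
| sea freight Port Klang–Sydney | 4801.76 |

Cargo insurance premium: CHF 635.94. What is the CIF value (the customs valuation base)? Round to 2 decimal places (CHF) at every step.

CIF value: CHF 198443.89

CIF = FOB price + freight + insurance
CIF = 193006.19 + 4801.76 + 635.94 = 198443.89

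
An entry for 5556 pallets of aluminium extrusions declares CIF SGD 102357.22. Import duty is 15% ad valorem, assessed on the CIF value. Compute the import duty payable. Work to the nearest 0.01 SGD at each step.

Import duty = 102357.22 × 15% = 15353.58

Import duty: SGD 15353.58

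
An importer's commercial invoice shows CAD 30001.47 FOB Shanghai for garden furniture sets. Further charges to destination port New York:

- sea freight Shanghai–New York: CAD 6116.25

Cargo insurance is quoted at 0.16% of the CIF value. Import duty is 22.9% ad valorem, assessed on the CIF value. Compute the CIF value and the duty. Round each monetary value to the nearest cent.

CIF value: CAD 36175.60; import duty: CAD 8284.21

Let C be the CIF value. C = FOB price + freight + 0.16% × C
C − 0.16% × C = 30001.47 + 6116.25
0.9984 × C = 36117.72
C = 36117.72 / 0.9984 = 36175.60
Insurance premium = 0.16% × 36175.60 = 57.88
Import duty = 36175.60 × 22.9% = 8284.21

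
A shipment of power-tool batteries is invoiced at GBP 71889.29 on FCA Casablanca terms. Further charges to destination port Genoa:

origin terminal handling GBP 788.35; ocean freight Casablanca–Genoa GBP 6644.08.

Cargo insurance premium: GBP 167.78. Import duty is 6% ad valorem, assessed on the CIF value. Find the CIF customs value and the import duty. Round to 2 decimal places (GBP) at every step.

CIF = FCA price + pre-shipment costs + freight + insurance
CIF = 71889.29 + 788.35 + 6644.08 + 167.78 = 79489.50
Import duty = 79489.50 × 6% = 4769.37

CIF value: GBP 79489.50; import duty: GBP 4769.37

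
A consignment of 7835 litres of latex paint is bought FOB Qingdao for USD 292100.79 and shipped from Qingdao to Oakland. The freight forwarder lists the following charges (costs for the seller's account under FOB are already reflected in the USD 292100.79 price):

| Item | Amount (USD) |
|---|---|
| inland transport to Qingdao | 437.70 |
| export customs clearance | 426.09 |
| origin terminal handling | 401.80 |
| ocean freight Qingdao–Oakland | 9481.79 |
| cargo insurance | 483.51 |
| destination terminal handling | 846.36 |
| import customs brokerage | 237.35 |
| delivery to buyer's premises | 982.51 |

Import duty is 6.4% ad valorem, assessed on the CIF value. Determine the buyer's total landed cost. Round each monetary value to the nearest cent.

Total landed cost: USD 323464.54

FOB: the seller bears costs until goods are on board at the origin port; the buyer bears freight, insurance and all costs thereafter.
Already in the invoice (seller's account under FOB): inland to port, export clearance, origin terminal — exclude.
CIF value = FOB price + freight + insurance = 292100.79 + 9481.79 + 483.51 = 302066.09
Import duty = 302066.09 × 6.4% = 19332.23
Buyer bears: freight 9481.79 + insurance 483.51 + destination terminal 846.36 + brokerage 237.35 + delivery 982.51 + duty 19332.23 = 31363.75
Landed cost = invoice 292100.79 + 31363.75 = 323464.54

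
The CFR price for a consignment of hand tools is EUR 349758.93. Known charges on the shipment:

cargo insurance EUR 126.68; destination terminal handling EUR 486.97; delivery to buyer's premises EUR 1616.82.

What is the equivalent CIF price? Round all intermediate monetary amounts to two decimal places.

Not relevant to the conversion: destination terminal, delivery — on the buyer under both terms; not part of either seller's price.
From CFR to CIF, the seller additionally bears: insurance.
CIF price = 349758.93 + 126.68 = 349885.61

CIF price: EUR 349885.61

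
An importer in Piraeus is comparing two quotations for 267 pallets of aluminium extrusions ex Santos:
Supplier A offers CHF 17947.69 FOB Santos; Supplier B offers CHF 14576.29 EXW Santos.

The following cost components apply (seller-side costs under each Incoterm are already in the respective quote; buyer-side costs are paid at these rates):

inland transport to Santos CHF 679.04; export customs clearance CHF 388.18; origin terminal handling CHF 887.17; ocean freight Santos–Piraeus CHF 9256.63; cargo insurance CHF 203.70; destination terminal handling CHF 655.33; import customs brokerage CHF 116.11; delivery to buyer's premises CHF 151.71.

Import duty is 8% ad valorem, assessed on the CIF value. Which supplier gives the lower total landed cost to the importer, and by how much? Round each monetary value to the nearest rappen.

Supplier A (FOB):
CIF value = FOB price + freight + insurance = 17947.69 + 9256.63 + 203.70 = 27408.02
Import duty = 27408.02 × 8% = 2192.64
Buyer bears (A): 9256.63 + 203.70 + 655.33 + 116.11 + 151.71 = 10383.48
Landed cost (A) = invoice 17947.69 + 10383.48 + duty 2192.64 = 30523.81
Supplier B (EXW):
CIF value = EXW price + inland to port + export clearance + origin terminal + freight + insurance = 14576.29 + 679.04 + 388.18 + 887.17 + 9256.63 + 203.70 = 25991.01
Import duty = 25991.01 × 8% = 2079.28
Buyer bears (B): 679.04 + 388.18 + 887.17 + 9256.63 + 203.70 + 655.33 + 116.11 + 151.71 = 12337.87
Landed cost (B) = invoice 14576.29 + 12337.87 + duty 2079.28 = 28993.44
Difference = |30523.81 − 28993.44| = 1530.37

Supplier B is cheaper by CHF 1530.37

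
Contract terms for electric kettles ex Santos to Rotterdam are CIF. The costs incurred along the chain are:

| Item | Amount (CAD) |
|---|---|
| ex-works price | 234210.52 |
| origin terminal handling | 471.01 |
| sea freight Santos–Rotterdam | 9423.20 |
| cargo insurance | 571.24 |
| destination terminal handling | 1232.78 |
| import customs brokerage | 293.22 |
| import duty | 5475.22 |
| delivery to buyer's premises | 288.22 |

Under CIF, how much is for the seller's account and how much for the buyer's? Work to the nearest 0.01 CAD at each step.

CIF: the seller pays costs through ocean freight and marine insurance to the destination port.
Seller's account: goods 234210.52 + origin terminal 471.01 + freight 9423.20 + insurance 571.24 = 244675.97
Buyer's account: destination terminal 1232.78 + brokerage 293.22 + duty 5475.22 + delivery 288.22 = 7289.44

Seller: CAD 244675.97; buyer: CAD 7289.44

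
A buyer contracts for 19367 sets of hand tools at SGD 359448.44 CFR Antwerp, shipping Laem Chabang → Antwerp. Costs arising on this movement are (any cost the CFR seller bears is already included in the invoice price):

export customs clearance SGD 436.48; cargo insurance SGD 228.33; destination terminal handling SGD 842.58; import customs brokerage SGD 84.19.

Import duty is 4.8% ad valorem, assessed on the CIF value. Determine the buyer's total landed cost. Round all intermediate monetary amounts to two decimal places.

Total landed cost: SGD 377868.02

CFR: the seller pays costs through ocean freight to the destination port, but not insurance.
Already in the invoice (seller's account under CFR): export clearance — exclude.
CIF value = CFR price + insurance = 359448.44 + 228.33 = 359676.77
Import duty = 359676.77 × 4.8% = 17264.48
Buyer bears: insurance 228.33 + destination terminal 842.58 + brokerage 84.19 + duty 17264.48 = 18419.58
Landed cost = invoice 359448.44 + 18419.58 = 377868.02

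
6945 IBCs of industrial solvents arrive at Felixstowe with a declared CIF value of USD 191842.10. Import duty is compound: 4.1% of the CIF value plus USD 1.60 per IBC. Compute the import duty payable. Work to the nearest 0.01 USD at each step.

Import duty: USD 18977.53

Ad valorem component: 191842.10 × 4.1% = 7865.53
Specific component: 6945 × 1.60 = 11112.00
Import duty = 7865.53 + 11112.00 = 18977.53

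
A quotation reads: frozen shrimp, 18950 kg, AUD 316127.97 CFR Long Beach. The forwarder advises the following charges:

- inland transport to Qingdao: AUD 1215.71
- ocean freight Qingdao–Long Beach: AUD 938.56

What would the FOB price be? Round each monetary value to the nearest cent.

FOB price: AUD 315189.41

Not relevant to the conversion: inland to port — on the seller under both CFR and FOB; already in the CFR price and stays in the FOB price.
From CFR to FOB, the seller no longer bears: freight.
FOB price = 316127.97 − 938.56 = 315189.41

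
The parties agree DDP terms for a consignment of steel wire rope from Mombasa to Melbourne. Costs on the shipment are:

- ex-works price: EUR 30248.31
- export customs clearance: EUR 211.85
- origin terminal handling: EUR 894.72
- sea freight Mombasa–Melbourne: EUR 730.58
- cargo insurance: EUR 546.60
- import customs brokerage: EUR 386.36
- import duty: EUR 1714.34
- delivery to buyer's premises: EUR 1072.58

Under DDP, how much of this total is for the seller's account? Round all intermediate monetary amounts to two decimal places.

DDP: the seller bears all costs including import duty.
Seller's account: goods 30248.31 + export clearance 211.85 + origin terminal 894.72 + freight 730.58 + insurance 546.60 + brokerage 386.36 + duty 1714.34 + delivery 1072.58 = 35805.34
Buyer's account: 0.00

Seller's account: EUR 35805.34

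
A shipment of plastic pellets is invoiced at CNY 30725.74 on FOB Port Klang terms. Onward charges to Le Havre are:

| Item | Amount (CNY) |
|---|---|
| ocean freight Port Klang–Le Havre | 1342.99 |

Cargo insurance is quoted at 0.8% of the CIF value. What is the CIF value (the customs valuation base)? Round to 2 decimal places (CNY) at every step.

CIF value: CNY 32327.35

Let C be the CIF value. C = FOB price + freight + 0.8% × C
C − 0.8% × C = 30725.74 + 1342.99
0.992 × C = 32068.73
C = 32068.73 / 0.992 = 32327.35
Insurance premium = 0.8% × 32327.35 = 258.62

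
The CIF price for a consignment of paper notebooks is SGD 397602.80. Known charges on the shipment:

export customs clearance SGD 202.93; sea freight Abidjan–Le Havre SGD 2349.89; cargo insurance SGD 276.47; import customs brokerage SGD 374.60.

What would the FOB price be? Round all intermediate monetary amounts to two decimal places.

Not relevant to the conversion: export clearance — on the seller under both CIF and FOB; already in the CIF price and stays in the FOB price. brokerage — on the buyer under both terms; not part of either seller's price.
From CIF to FOB, the seller no longer bears: freight, insurance.
FOB price = 397602.80 − 2349.89 − 276.47 = 394976.44

FOB price: SGD 394976.44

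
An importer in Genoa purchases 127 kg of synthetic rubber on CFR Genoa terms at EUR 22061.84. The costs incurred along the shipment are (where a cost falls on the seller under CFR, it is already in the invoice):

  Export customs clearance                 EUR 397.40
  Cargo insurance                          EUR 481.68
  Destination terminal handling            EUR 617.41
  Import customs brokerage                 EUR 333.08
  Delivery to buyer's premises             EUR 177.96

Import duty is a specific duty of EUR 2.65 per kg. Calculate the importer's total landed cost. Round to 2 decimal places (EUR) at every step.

CFR: the seller pays costs through ocean freight to the destination port, but not insurance.
Already in the invoice (seller's account under CFR): export clearance — exclude.
CIF value = CFR price + insurance = 22061.84 + 481.68 = 22543.52
Import duty = 127 × 2.65 = 336.55
Buyer bears: insurance 481.68 + destination terminal 617.41 + brokerage 333.08 + delivery 177.96 + duty 336.55 = 1946.68
Landed cost = invoice 22061.84 + 1946.68 = 24008.52

Total landed cost: EUR 24008.52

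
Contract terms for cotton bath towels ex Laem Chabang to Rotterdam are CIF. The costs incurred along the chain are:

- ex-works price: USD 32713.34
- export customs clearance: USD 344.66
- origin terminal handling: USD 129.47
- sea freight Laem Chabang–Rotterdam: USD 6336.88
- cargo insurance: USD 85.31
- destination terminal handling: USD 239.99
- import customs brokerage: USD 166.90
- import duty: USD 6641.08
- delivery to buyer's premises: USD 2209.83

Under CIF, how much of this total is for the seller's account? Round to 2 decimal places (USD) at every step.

Seller's account: USD 39609.66

CIF: the seller pays costs through ocean freight and marine insurance to the destination port.
Seller's account: goods 32713.34 + export clearance 344.66 + origin terminal 129.47 + freight 6336.88 + insurance 85.31 = 39609.66
Buyer's account: destination terminal 239.99 + brokerage 166.90 + duty 6641.08 + delivery 2209.83 = 9257.80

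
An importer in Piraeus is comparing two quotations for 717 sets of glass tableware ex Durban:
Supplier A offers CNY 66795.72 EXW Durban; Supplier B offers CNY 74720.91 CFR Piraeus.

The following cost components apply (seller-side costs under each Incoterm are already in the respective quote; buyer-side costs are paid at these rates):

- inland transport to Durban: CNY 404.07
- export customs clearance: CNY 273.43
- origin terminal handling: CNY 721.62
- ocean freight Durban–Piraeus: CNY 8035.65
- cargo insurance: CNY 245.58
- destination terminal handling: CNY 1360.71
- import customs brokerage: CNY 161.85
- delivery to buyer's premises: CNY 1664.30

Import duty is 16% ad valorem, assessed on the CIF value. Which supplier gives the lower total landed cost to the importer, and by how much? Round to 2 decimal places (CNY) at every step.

Supplier A (EXW):
CIF value = EXW price + inland to port + export clearance + origin terminal + freight + insurance = 66795.72 + 404.07 + 273.43 + 721.62 + 8035.65 + 245.58 = 76476.07
Import duty = 76476.07 × 16% = 12236.17
Buyer bears (A): 404.07 + 273.43 + 721.62 + 8035.65 + 245.58 + 1360.71 + 161.85 + 1664.30 = 12867.21
Landed cost (A) = invoice 66795.72 + 12867.21 + duty 12236.17 = 91899.10
Supplier B (CFR):
CIF value = CFR price + insurance = 74720.91 + 245.58 = 74966.49
Import duty = 74966.49 × 16% = 11994.64
Buyer bears (B): 245.58 + 1360.71 + 161.85 + 1664.30 = 3432.44
Landed cost (B) = invoice 74720.91 + 3432.44 + duty 11994.64 = 90147.99
Difference = |91899.10 − 90147.99| = 1751.11

Supplier B is cheaper by CNY 1751.11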